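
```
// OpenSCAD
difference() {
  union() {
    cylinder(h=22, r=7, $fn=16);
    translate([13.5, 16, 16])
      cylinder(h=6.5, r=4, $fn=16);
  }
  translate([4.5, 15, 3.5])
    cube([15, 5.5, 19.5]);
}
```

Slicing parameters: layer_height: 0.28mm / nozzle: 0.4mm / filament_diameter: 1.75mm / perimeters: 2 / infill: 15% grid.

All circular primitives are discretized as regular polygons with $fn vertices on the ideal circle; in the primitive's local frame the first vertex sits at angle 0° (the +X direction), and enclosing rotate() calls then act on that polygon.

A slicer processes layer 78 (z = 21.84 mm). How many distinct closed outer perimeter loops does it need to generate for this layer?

2

At z = 21.84 mm: the r=7 cylinder contributes a regular 16-gon of circumradius 7; the cylinder at (13.5, 16): section is a regular 16-gon, circumradius r=4; Merging all regions: the 2 present regions are separate (no shared area or edge), so areas and boundary lengths simply add and each stays a separate island — 2 connected regions; the 15×5.5 cube at (4.5, 15) contributes its full rectangle; Subtracting the remaining from the first: starting from the result so far, the 15×5.5 cube at (4.5, 15) partially overlaps it — only the 32.29 mm² overlap (of its 82.50 mm²) is removed, clipping the outline — 2 connected regions. The result has 2 disconnected regions.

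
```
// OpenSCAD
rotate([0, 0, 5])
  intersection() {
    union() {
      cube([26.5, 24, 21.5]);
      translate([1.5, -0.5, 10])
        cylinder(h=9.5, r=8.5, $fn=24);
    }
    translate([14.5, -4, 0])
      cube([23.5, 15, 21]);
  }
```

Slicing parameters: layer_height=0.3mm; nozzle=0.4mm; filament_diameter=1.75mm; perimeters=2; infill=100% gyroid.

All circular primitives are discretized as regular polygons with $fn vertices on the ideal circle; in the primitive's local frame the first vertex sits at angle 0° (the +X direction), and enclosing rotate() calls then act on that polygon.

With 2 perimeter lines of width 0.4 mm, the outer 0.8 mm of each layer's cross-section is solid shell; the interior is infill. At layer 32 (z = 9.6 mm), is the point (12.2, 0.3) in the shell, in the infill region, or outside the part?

outside

At z = 9.6 mm: the cube is present — its section is the full 26.5×24 rectangle; the cylinder at (1.5, -0.5) is absent (z outside [10, 19.5]); Combining (union): only the 26.5×24 cube is present, so the union is just that shape — 1 connected region; the 23.5×15 cube at (14.5, -4) contributes its full rectangle; Taking the intersection: the 23.5×15 cube at (14.5, -4) partially overlaps the result so far; clipping to the common part keeps 132.00 mm² — 1 connected region; (rotated 5° about Z; rotation is an isometry so areas/perimeters/island counts are preserved). Overall, the cross-section is a single solid region. Undo the 5° rotation: the query point maps to (12.180, -0.764) in the un-rotated model frame. The nearest boundary edge runs (26.50, 0.00)→(14.50, 0.00); distance from the point to it = 2.44 mm. The point is not inside any of the regions above, so it lies outside the cross-section (2.44 mm from the nearest boundary).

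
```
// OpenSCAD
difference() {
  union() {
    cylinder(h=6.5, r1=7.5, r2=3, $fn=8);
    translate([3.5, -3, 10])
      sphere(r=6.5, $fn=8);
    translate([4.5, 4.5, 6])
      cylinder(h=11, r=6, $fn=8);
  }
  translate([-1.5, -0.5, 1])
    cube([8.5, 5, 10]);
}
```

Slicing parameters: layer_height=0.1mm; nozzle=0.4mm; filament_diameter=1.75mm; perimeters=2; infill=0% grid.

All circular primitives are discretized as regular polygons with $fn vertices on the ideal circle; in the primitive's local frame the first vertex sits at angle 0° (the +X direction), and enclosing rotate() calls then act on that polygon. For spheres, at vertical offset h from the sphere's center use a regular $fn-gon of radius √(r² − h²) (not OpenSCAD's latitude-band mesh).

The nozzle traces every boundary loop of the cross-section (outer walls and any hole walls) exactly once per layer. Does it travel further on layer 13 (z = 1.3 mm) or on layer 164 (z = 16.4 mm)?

layer 13 (z = 1.3 mm)

Layer 13 (z = 1.3): the cone (r1=7.5→r2=3) has section circumradius 6.600 here — a regular 8-gon (perimeter = 2·8·6.600·sin(180°/8) = 40.41 mm); the sphere at (3.5, -3) is absent (|z−center|=8.700 > r=6.5); the cylinder at (4.5, 4.5) does not reach this height (z outside [6, 17]); Taking the union: only the cone is present, so the union is just that shape — boundary = 40.41 mm; the 8.5×5 cube at (-1.5, -0.5) contributes its full rectangle (perimeter 27.00 mm); Taking the first minus the rest: starting from that combined region, the 8.5×5 cube at (-1.5, -0.5) partially overlaps it — only the 36.25 mm² overlap (of its 42.50 mm²) is removed, clipping the outline — boundary = 54.13 mm. So its perimeter = 54.13 mm. Layer 164 (z = 16.4): the cone is absent (z outside [0, 6.5]); the sphere at (3.5, -3): section is a regular 8-gon, circumradius = √(r²−h²) = √(6.5²−6.4²) = 1.136 (perimeter = 2·8·1.136·sin(180°/8) = 6.95 mm); the cylinder at (4.5, 4.5): section is a regular 8-gon, circumradius r=6 (perimeter = 2·8·6.000·sin(180°/8) = 36.74 mm); Combining (union): the 2 present regions are separate (no shared area or edge), so areas and boundary lengths simply add and each stays a separate island — boundary = 43.69 mm; the cube at (-1.5, -0.5) is not intersected at this z (z outside [1, 11]); Subtracting the remaining from the first: none of the subtracted shapes is present at this height, so that combined region is unchanged — boundary = 43.69 mm. So its perimeter = 43.69 mm. Layer 13 is larger (54.13 vs 43.69 mm).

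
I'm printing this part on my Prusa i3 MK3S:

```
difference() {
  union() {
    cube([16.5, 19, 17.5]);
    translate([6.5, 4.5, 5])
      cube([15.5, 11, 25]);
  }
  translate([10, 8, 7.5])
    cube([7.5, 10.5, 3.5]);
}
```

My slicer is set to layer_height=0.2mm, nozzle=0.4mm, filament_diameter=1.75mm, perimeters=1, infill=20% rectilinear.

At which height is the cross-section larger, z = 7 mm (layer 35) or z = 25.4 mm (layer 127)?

layer 35 (z = 7 mm)

Layer 35 (z = 7): the cube (footprint 16.5×19) is included at this height (area 313.50 mm²); the cube at (6.5, 4.5) (footprint 15.5×11) is included at this height (area 170.50 mm²); Combining (union): the regions partially overlap — summed areas 484.00 mm² minus the doubly-counted overlap 110.00 mm² gives 374.00 mm² — area = 374.00 mm²; the cube at (10, 8) is not intersected at this z (z outside [7.5, 11]); Subtracting the remaining from the first: none of the subtracted shapes is present at this height, so the result so far is unchanged — area = 374.00 mm². So its area = 374.00 mm². Layer 127 (z = 25.4): the cube is not intersected at this z (z outside [0, 17.5]); the cube at (6.5, 4.5) (footprint 15.5×11) is included at this height (area 170.50 mm²); Combining (union): only the 15.5×11 cube at (6.5, 4.5) is present, so the union is just that shape — area = 170.50 mm²; the cube at (10, 8) is absent (z outside [7.5, 11]); Taking the first minus the rest: none of the subtracted shapes is present at this height, so that combined region is unchanged — area = 170.50 mm². So its area = 170.50 mm². Layer 35 is larger (374.00 vs 170.50 mm²).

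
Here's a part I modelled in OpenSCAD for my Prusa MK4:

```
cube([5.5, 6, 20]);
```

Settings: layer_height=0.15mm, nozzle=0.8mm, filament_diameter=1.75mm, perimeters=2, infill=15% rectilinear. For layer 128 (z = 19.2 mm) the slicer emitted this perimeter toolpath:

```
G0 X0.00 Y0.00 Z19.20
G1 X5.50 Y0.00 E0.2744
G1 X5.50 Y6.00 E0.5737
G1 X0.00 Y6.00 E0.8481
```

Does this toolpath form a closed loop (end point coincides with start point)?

Start point (G0): (0.00, 0.00). End point (last G1): the path does not return to the start — open.

no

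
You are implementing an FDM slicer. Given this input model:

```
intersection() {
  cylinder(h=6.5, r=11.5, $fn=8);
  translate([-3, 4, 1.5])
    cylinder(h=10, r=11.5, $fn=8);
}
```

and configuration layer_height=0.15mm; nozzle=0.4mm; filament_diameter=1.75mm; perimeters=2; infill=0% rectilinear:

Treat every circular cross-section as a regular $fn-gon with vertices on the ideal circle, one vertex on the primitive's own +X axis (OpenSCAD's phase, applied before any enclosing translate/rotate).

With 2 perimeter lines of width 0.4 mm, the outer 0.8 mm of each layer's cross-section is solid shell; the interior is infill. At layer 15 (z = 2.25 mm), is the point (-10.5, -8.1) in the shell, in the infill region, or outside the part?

At z = 2.25 mm: the r=11.5 cylinder contributes a regular 8-gon of circumradius 11.5; the r=11.5 cylinder at (-3, 4) gives a regular 8-gon of circumradius 11.5 (constant along its height); After intersecting: the r=11.5 cylinder at (-3, 4) partially overlaps the r=11.5 cylinder; clipping to the common part keeps 264.69 mm² — 1 connected region. Overall, the cross-section is a single solid region. The nearest boundary edge runs (-3.00, -7.50)→(-9.51, -4.80); distance from the point to it = 3.42 mm. The point is not inside any of the regions above, so it lies outside the cross-section (3.42 mm from the nearest boundary).

outside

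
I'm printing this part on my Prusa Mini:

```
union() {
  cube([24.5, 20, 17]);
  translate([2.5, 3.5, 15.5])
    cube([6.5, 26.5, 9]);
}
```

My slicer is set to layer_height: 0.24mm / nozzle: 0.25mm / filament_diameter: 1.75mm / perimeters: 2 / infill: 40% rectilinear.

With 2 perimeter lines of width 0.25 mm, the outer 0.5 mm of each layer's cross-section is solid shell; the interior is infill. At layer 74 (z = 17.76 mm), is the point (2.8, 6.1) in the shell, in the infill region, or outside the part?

shell

At z = 17.76 mm: the cube is not intersected at this z (z outside [0, 17]); the cube at (2.5, 3.5) is present — its section is the full 6.5×26.5 rectangle; Taking the union: only the 6.5×26.5 cube at (2.5, 3.5) is present, so the union is just that shape — 1 connected region. Overall, the cross-section is a single solid region. The nearest boundary edge runs (2.50, 30.00)→(2.50, 3.50); distance from the point to it = 0.30 mm. The point is inside the cross-section, 0.30 mm from the nearest boundary — within the 0.5 mm shell band (2 × 0.25).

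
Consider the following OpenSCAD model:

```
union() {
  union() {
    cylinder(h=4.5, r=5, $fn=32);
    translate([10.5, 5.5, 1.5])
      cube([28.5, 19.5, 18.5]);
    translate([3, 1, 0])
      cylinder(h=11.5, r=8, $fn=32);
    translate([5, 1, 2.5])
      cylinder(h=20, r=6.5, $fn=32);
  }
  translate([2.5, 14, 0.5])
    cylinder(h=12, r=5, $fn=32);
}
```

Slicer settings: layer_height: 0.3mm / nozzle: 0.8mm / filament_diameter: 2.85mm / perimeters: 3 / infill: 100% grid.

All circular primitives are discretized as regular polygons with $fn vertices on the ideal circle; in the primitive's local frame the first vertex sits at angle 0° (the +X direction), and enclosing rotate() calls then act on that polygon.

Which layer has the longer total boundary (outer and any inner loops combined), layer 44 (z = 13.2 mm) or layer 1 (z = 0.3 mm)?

Layer 44 (z = 13.2): the cylinder does not reach this height (z outside [0, 4.5]); the cube at (10.5, 5.5) (footprint 28.5×19.5) is included at this height (perimeter 96.00 mm); the cylinder at (3, 1) is not intersected at this z (z outside [0, 11.5]); the r=6.5 cylinder at (5, 1) gives a regular 32-gon of circumradius 6.5 (constant along its height) (perimeter = 2·32·6.500·sin(180°/32) = 40.78 mm); Merging all regions: the 2 present regions are separate (no shared area or edge), so areas and boundary lengths simply add and each stays a separate island — boundary = 136.78 mm; the cylinder at (2.5, 14) does not reach this height (z outside [0.5, 12.5]); Taking the union: only that combined region is present, so the union is just that shape — boundary = 136.78 mm. So its perimeter = 136.78 mm. Layer 1 (z = 0.3): the r=5 cylinder gives a regular 32-gon of circumradius 5 (constant along its height) (perimeter = 2·32·5.000·sin(180°/32) = 31.37 mm); the cube at (10.5, 5.5) does not reach this height (z outside [1.5, 20]); the cylinder at (3, 1): section is a regular 32-gon, circumradius r=8 (perimeter = 2·32·8.000·sin(180°/32) = 50.18 mm); the cylinder at (5, 1) is absent (z outside [2.5, 22.5]); Taking the union: the regions partially overlap (shared area 77.56 mm²), so the edge portions inside another operand are dropped and the merged outline is re-measured after clipping — boundary = 50.26 mm; the cylinder at (2.5, 14) does not reach this height (z outside [0.5, 12.5]); Merging all regions: only that combined region is present, so the union is just that shape — boundary = 50.26 mm. So its perimeter = 50.26 mm. Layer 44 is larger (136.78 vs 50.26 mm).

layer 44 (z = 13.2 mm)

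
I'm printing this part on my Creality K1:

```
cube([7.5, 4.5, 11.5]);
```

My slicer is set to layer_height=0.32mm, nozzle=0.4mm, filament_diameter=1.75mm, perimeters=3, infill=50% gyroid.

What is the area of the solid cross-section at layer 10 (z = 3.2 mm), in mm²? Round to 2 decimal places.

At z = 3.2 mm: the cube (footprint 7.5×4.5) is included at this height (area 33.75 mm²). Overall, the cross-section is a single solid region. Net area = 33.75 mm².

33.75 mm²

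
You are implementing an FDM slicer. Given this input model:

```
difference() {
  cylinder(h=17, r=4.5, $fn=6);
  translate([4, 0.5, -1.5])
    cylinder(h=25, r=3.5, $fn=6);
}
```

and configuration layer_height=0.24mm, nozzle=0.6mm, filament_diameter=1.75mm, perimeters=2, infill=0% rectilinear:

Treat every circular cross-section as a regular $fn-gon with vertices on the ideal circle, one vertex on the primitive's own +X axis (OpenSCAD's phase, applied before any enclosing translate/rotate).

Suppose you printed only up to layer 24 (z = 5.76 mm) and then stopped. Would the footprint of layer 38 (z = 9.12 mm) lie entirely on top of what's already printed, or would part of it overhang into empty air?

Compare the two slices. At z = 5.76: the cylinder: section is a regular 6-gon, circumradius r=4.5 (area = (6/2)·4.500²·sin(360°/6) = 52.61 mm²); the r=3.5 cylinder at (4, 0.5) gives a regular 6-gon of circumradius 3.5 (constant along its height) (area = (6/2)·3.500²·sin(360°/6) = 31.83 mm²); After the difference (first − rest): starting from the r=4.5 cylinder (52.61 mm²), the r=3.5 cylinder at (4, 0.5) partially overlaps it — only the 13.50 mm² overlap (of its 31.83 mm²) is removed, clipping the outline — area = 39.12 mm². At z = 9.12: the r=4.5 cylinder gives a regular 6-gon of circumradius 4.5 (constant along its height) (area = (6/2)·4.500²·sin(360°/6) = 52.61 mm²); the cylinder at (4, 0.5): section is a regular 6-gon, circumradius r=3.5 (area = (6/2)·3.500²·sin(360°/6) = 31.83 mm²); After the difference (first − rest): starting from the r=4.5 cylinder (52.61 mm²), the r=3.5 cylinder at (4, 0.5) partially overlaps it — only the 13.50 mm² overlap (of its 31.83 mm²) is removed, clipping the outline — area = 39.12 mm². Checking containment: the cross-section at z = 9.12 is a subset of the cross-section at z = 5.76.

entirely on top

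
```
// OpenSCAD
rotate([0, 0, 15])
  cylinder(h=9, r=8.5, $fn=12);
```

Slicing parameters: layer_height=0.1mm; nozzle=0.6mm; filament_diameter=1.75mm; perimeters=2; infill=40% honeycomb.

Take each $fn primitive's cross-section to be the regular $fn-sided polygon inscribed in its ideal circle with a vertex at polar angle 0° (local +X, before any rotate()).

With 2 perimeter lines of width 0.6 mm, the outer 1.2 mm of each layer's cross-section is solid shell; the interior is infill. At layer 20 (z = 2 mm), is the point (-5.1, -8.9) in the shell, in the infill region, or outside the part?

outside

At z = 2 mm: the r=8.5 cylinder contributes a regular 12-gon of circumradius 8.5; (rotated 15° about Z; rotation is an isometry so areas/perimeters/island counts are preserved). Overall, the cross-section is a single solid region. Undo the 15° rotation: the query point maps to (-7.230, -7.277) in the un-rotated model frame. The nearest boundary edge runs (-7.36, -4.25)→(-4.25, -7.36); distance from the point to it = 2.05 mm. The point is not inside any of the regions above, so it lies outside the cross-section (2.05 mm from the nearest boundary).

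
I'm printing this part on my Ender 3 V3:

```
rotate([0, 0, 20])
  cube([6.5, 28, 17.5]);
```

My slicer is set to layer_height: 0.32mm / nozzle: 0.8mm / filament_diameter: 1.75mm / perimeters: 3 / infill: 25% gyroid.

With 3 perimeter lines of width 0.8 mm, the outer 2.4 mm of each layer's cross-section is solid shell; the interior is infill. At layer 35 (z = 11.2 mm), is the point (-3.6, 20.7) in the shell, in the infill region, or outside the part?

infill

At z = 11.2 mm: the 6.5×28 cube contributes its full rectangle; (rotated 20° about Z; rotation is an isometry so areas/perimeters/island counts are preserved). Overall, the cross-section is a single solid region. Undo the 20° rotation: the query point maps to (3.697, 20.683) in the un-rotated model frame. The nearest boundary edge runs (6.50, 0.00)→(6.50, 28.00); distance from the point to it = 2.80 mm. The point is inside the cross-section and 2.80 mm from the nearest boundary — more than the 2.4 mm shell width (3 × 0.8), so it's in the infill interior.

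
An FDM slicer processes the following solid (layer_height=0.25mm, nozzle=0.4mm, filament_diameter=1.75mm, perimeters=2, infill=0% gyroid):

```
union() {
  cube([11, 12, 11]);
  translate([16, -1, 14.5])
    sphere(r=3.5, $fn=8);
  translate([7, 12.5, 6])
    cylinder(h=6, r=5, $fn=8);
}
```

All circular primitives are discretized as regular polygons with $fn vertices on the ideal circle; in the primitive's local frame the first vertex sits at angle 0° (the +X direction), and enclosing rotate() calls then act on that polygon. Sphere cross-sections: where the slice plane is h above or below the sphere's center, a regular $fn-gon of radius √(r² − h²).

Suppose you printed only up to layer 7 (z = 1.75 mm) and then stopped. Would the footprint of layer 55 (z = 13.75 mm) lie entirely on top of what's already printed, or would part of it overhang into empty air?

Compare the two slices. At z = 1.75: the 11×12 cube contributes its full rectangle (area 132.00 mm²); the sphere at (16, -1) is not intersected at this z (|z−center|=12.750 > r=3.5); the cylinder at (7, 12.5) is absent (z outside [6, 12]); Merging all regions: only the 11×12 cube is present, so the union is just that shape — area = 132.00 mm². At z = 13.75: the cube is absent (z outside [0, 11]); the sphere at (16, -1): section is a regular 8-gon, circumradius = √(r²−h²) = √(3.5²−0.75²) = 3.419 (area = (8/2)·3.419²·sin(360°/8) = 33.06 mm²); the cylinder at (7, 12.5) is absent (z outside [6, 12]); Merging all regions: only the r=3.5 sphere at (16, -1) is present, so the union is just that shape — area = 33.06 mm². Checking containment: at z = 13.75 the cross-section extends beyond the z = 1.75 cross-section by about 33.06 mm².

part overhangs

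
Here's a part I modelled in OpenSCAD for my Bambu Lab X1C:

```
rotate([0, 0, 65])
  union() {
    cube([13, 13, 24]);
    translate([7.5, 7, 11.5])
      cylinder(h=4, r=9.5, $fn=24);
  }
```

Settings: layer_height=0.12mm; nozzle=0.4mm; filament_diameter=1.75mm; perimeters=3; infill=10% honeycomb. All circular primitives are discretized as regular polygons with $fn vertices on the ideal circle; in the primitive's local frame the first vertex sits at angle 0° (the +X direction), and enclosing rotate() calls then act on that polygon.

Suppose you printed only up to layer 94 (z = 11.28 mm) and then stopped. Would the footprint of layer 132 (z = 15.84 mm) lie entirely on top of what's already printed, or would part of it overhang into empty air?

entirely on top

Compare the two slices. At z = 11.28: the 13×13 cube contributes its full rectangle (area 169.00 mm²); the cylinder at (7.5, 7) does not reach this height (z outside [11.5, 15.5]); Merging all regions: only the 13×13 cube is present, so the union is just that shape — area = 169.00 mm²; (whole slice rotated 65° about Z — lengths, areas and connectivity unchanged). At z = 15.84: the 13×13 cube contributes its full rectangle (area 169.00 mm²); the cylinder at (7.5, 7) does not reach this height (z outside [11.5, 15.5]); Merging all regions: only the 13×13 cube is present, so the union is just that shape — area = 169.00 mm²; (rotated 65° about Z; rotation is an isometry so areas/perimeters/island counts are preserved). Checking containment: the cross-section at z = 15.84 is a subset of the cross-section at z = 11.28.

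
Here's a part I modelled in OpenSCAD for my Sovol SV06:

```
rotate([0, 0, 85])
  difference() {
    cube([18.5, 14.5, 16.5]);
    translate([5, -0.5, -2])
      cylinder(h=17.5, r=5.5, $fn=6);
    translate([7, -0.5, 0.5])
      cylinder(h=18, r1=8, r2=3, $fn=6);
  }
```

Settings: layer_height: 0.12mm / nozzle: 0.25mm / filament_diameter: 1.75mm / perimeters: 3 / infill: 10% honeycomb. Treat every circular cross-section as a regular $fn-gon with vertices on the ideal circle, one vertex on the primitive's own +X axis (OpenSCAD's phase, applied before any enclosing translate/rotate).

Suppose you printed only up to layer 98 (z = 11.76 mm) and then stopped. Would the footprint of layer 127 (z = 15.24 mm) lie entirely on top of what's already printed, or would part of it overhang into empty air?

part overhangs

Compare the two slices. At z = 11.76: the cube (footprint 18.5×14.5) is included at this height (area 268.25 mm²); the r=5.5 cylinder at (5, -0.5) gives a regular 6-gon of circumradius 5.5 (constant along its height) (area = (6/2)·5.500²·sin(360°/6) = 78.59 mm²); the cone at (7, -0.5) contributes a regular 6-gon of circumradius 4.872 (interpolated between r1=8 and r2=3 at t=0.626) (area = (6/2)·4.872²·sin(360°/6) = 61.67 mm²); Subtracting the remaining from the first: starting from the 18.5×14.5 cube (268.25 mm²), the r=5.5 cylinder at (5, -0.5) partially overlaps it — only the 33.90 mm² overlap (of its 78.59 mm²) is removed, clipping the outline; the cone at (7, -0.5) partially overlaps it — only the 5.10 mm² overlap (of its 61.67 mm²) is removed, clipping the outline — area = 229.24 mm²; (whole slice rotated 85° about Z — lengths, areas and connectivity unchanged). At z = 15.24: the cube (footprint 18.5×14.5) is included at this height (area 268.25 mm²); the r=5.5 cylinder at (5, -0.5) gives a regular 6-gon of circumradius 5.5 (constant along its height) (area = (6/2)·5.500²·sin(360°/6) = 78.59 mm²); the cone at (7, -0.5) contributes a regular 6-gon of circumradius 3.906 (interpolated between r1=8 and r2=3 at t=0.819) (area = (6/2)·3.906²·sin(360°/6) = 39.63 mm²); Subtracting the remaining from the first: starting from the 18.5×14.5 cube (268.25 mm²), the r=5.5 cylinder at (5, -0.5) partially overlaps it — only the 33.90 mm² overlap (of its 78.59 mm²) is removed, clipping the outline; the cone at (7, -0.5) partially overlaps it — only the 1.17 mm² overlap (of its 39.63 mm²) is removed, clipping the outline — area = 233.18 mm²; (rotated 85° about Z; rotation is an isometry so areas/perimeters/island counts are preserved). Checking containment: at z = 15.24 the cross-section extends beyond the z = 11.76 cross-section by about 3.93 mm².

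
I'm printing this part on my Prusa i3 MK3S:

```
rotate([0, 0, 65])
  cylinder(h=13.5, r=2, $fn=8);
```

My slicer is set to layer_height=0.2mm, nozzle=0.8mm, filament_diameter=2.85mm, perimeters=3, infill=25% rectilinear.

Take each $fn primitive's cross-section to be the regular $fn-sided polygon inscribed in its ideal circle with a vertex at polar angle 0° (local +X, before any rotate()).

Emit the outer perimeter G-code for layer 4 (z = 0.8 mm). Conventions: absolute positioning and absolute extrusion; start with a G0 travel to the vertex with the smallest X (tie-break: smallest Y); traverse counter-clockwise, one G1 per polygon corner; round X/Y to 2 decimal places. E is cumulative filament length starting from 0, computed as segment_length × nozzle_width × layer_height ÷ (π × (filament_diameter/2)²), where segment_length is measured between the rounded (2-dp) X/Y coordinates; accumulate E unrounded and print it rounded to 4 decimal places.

G0 X-1.88 Y-0.68 Z0.80
G1 X-0.85 Y-1.81 E0.0383
G1 X0.68 Y-1.88 E0.0768
G1 X1.81 Y-0.85 E0.1151
G1 X1.88 Y0.68 E0.1535
G1 X0.85 Y1.81 E0.1919
G1 X-0.68 Y1.88 E0.2303
G1 X-1.81 Y0.85 E0.2686
G1 X-1.88 Y-0.68 E0.3070

At z = 0.8 mm: the r=2 cylinder gives a regular 8-gon of circumradius 2 (constant along its height); (rotated 65° about Z; rotation is an isometry so areas/perimeters/island counts are preserved). The outline is a single polygon with 8 vertices. Extrusion per mm of travel: 0.8 × 0.2 / (π × 1.425²) = 0.025081. Accumulating E over each segment gives final E = 0.3070.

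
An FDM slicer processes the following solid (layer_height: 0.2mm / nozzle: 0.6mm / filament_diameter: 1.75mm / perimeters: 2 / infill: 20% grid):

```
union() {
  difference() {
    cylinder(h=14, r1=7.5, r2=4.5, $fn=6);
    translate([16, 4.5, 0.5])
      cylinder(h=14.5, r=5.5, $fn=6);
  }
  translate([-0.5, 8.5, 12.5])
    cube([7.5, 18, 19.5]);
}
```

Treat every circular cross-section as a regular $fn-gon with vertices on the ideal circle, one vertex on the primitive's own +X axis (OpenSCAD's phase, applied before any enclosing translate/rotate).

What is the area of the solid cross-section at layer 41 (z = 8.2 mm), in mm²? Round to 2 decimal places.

85.69 mm²

At z = 8.2 mm: the cone: at t=0.586 of its height the radius interpolates to r₁+(r₂−r₁)t = 5.743, giving a regular 6-gon of that circumradius (area = (6/2)·5.743²·sin(360°/6) = 85.69 mm²); the r=5.5 cylinder at (16, 4.5) contributes a regular 6-gon of circumradius 5.5 (area = (6/2)·5.500²·sin(360°/6) = 78.59 mm²); After the difference (first − rest): starting from the cone (85.69 mm²), the r=5.5 cylinder at (16, 4.5) misses the remaining region (no effect) — area = 85.69 mm²; the cube at (-0.5, 8.5) is not intersected at this z (z outside [12.5, 32]); Combining (union): only the result so far is present, so the union is just that shape — area = 85.69 mm². Overall, the cross-section is a single solid region. Net area = 85.69 mm².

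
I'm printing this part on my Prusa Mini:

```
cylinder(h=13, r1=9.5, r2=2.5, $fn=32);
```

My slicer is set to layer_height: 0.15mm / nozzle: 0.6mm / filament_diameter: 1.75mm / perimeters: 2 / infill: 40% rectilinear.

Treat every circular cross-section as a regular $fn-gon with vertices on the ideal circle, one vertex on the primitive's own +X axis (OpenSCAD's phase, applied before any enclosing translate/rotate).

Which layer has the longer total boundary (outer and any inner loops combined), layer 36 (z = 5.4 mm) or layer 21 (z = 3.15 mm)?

Layer 36 (z = 5.4): the cone (r1=9.5→r2=2.5) has section circumradius 6.592 here — a regular 32-gon (perimeter = 2·32·6.592·sin(180°/32) = 41.35 mm). So its perimeter = 41.35 mm. Layer 21 (z = 3.15): the cone contributes a regular 32-gon of circumradius 7.804 (interpolated between r1=9.5 and r2=2.5 at t=0.242) (perimeter = 2·32·7.804·sin(180°/32) = 48.95 mm). So its perimeter = 48.95 mm. Layer 21 is larger (48.95 vs 41.35 mm).

layer 21 (z = 3.15 mm)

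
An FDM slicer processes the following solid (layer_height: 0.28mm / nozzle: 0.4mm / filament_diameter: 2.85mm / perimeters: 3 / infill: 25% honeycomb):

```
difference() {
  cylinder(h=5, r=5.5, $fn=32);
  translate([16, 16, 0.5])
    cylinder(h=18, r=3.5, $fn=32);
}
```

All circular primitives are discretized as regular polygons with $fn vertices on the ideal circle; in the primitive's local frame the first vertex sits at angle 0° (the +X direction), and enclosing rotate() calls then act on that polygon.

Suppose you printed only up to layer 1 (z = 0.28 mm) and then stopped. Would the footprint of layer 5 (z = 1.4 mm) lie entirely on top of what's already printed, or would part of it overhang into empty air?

Compare the two slices. At z = 0.28: the r=5.5 cylinder contributes a regular 32-gon of circumradius 5.5 (area = (32/2)·5.500²·sin(360°/32) = 94.42 mm²); the cylinder at (16, 16) is absent (z outside [0.5, 18.5]); After the difference (first − rest): none of the subtracted shapes is present at this height, so the r=5.5 cylinder is unchanged — area = 94.42 mm². At z = 1.4: the r=5.5 cylinder gives a regular 32-gon of circumradius 5.5 (constant along its height) (area = (32/2)·5.500²·sin(360°/32) = 94.42 mm²); the r=3.5 cylinder at (16, 16) contributes a regular 32-gon of circumradius 3.5 (area = (32/2)·3.500²·sin(360°/32) = 38.24 mm²); Subtracting the remaining from the first: starting from the r=5.5 cylinder (94.42 mm²), the r=3.5 cylinder at (16, 16) misses the remaining region (no effect) — area = 94.42 mm². Checking containment: the cross-section at z = 1.4 is a subset of the cross-section at z = 0.28.

entirely on top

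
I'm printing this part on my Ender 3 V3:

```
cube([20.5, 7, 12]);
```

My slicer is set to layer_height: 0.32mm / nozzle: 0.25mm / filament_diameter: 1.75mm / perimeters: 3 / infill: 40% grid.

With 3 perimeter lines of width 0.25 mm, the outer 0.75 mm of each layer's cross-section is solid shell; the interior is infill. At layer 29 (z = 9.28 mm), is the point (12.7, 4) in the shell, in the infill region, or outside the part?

infill

At z = 9.28 mm: the 20.5×7 cube contributes its full rectangle. Overall, the cross-section is a single solid region. The nearest boundary edge runs (20.50, 7.00)→(0.00, 7.00); distance from the point to it = 3.00 mm. The point is inside the cross-section and 3.00 mm from the nearest boundary — more than the 0.75 mm shell width (3 × 0.25), so it's in the infill interior.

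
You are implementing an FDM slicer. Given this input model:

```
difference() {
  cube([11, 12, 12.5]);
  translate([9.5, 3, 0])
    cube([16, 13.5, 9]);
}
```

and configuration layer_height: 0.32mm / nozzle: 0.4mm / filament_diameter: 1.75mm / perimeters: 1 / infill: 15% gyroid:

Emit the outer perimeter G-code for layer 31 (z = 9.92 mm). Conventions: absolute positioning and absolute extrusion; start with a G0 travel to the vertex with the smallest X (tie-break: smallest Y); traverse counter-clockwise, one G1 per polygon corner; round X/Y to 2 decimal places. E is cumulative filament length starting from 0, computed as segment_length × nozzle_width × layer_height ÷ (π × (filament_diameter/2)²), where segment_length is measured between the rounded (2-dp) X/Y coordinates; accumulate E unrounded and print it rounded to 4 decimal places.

G0 X0.00 Y0.00 Z9.92
G1 X11.00 Y0.00 E0.5854
G1 X11.00 Y12.00 E1.2240
G1 X0.00 Y12.00 E1.8094
G1 X0.00 Y0.00 E2.4479

At z = 9.92 mm: the 11×12 cube contributes its full rectangle; the cube at (9.5, 3) is absent (z outside [0, 9]); After the difference (first − rest): none of the subtracted shapes is present at this height, so the 11×12 cube is unchanged — 1 connected region. The outline is a single polygon with 4 vertices. Extrusion per mm of travel: 0.4 × 0.32 / (π × 0.875²) = 0.053216. Accumulating E over each segment gives final E = 2.4479.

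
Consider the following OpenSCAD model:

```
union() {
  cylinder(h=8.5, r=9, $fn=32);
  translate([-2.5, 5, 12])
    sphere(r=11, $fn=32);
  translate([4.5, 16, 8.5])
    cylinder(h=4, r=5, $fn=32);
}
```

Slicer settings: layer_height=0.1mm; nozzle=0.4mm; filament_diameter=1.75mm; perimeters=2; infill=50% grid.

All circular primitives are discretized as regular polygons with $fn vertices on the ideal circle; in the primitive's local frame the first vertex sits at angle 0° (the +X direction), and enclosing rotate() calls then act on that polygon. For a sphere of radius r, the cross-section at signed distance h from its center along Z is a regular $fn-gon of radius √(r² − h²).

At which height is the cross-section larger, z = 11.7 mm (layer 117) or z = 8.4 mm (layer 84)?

Layer 117 (z = 11.7): the cylinder is absent (z outside [0, 8.5]); the r=11 sphere at (-2.5, 5) slices to a regular 32-gon of circumradius 10.996 (√(r²−h²) with h=0.3 from center) (area = (32/2)·10.996²·sin(360°/32) = 377.41 mm²); the cylinder at (4.5, 16): section is a regular 32-gon, circumradius r=5 (area = (32/2)·5.000²·sin(360°/32) = 78.04 mm²); Taking the union: the regions partially overlap — summed areas 455.45 mm² minus the doubly-counted overlap 16.43 mm² gives 439.02 mm² — area = 439.02 mm². So its area = 439.02 mm². Layer 84 (z = 8.4): the r=9 cylinder gives a regular 32-gon of circumradius 9 (constant along its height) (area = (32/2)·9.000²·sin(360°/32) = 252.84 mm²); the r=11 sphere at (-2.5, 5) slices to a regular 32-gon of circumradius 10.394 (√(r²−h²) with h=3.6 from center) (area = (32/2)·10.394²·sin(360°/32) = 337.24 mm²); the cylinder at (4.5, 16) does not reach this height (z outside [8.5, 12.5]); Merging all regions: the regions partially overlap — summed areas 590.08 mm² minus the doubly-counted overlap 185.00 mm² gives 405.08 mm² — area = 405.08 mm². So its area = 405.08 mm². Layer 117 is larger (439.02 vs 405.08 mm²).

layer 117 (z = 11.7 mm)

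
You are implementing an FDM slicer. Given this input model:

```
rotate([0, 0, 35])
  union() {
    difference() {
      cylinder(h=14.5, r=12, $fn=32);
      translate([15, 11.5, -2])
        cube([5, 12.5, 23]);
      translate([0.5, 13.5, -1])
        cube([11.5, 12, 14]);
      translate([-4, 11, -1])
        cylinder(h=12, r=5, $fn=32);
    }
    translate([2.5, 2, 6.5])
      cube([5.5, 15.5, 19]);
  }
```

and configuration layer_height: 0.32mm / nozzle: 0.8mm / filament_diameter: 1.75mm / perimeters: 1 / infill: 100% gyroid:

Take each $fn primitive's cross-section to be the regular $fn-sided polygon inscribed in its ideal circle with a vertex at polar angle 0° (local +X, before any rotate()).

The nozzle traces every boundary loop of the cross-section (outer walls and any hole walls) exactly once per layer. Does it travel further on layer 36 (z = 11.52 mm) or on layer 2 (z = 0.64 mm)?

layer 36 (z = 11.52 mm)

Layer 36 (z = 11.52): the cylinder: section is a regular 32-gon, circumradius r=12 (perimeter = 2·32·12.000·sin(180°/32) = 75.28 mm); the 5×12.5 cube at (15, 11.5) contributes its full rectangle (perimeter 35.00 mm); the 11.5×12 cube at (0.5, 13.5) contributes its full rectangle (perimeter 47.00 mm); the cylinder at (-4, 11) is absent (z outside [-1, 11]); After the difference (first − rest): starting from the r=12 cylinder, the 5×12.5 cube at (15, 11.5) misses the remaining region (no effect); the 11.5×12 cube at (0.5, 13.5) misses the remaining region (no effect) — boundary = 75.28 mm; the cube at (2.5, 2) (footprint 5.5×15.5) is included at this height (perimeter 42.00 mm); Combining (union): the regions partially overlap (shared area 47.28 mm²), so the edge portions inside another operand are dropped and the merged outline is re-measured after clipping — boundary = 88.91 mm; (rotated 35° about Z; rotation is an isometry so areas/perimeters/island counts are preserved). So its perimeter = 88.91 mm. Layer 2 (z = 0.64): the cylinder: section is a regular 32-gon, circumradius r=12 (perimeter = 2·32·12.000·sin(180°/32) = 75.28 mm); the 5×12.5 cube at (15, 11.5) contributes its full rectangle (perimeter 35.00 mm); the cube at (0.5, 13.5) (footprint 11.5×12) is included at this height (perimeter 47.00 mm); the cylinder at (-4, 11): section is a regular 32-gon, circumradius r=5 (perimeter = 2·32·5.000·sin(180°/32) = 31.37 mm); Taking the first minus the rest: starting from the r=12 cylinder, the 5×12.5 cube at (15, 11.5) misses the remaining region (no effect); the 11.5×12 cube at (0.5, 13.5) misses the remaining region (no effect); the r=5 cylinder at (-4, 11) partially overlaps it — only the 38.07 mm² overlap (of its 78.04 mm²) is removed, clipping the outline — boundary = 79.20 mm; the cube at (2.5, 2) is not intersected at this z (z outside [6.5, 25.5]); Taking the union: only the result so far is present, so the union is just that shape — boundary = 79.20 mm; (rotated 35° about Z; rotation is an isometry so areas/perimeters/island counts are preserved). So its perimeter = 79.20 mm. Layer 36 is larger (88.91 vs 79.20 mm).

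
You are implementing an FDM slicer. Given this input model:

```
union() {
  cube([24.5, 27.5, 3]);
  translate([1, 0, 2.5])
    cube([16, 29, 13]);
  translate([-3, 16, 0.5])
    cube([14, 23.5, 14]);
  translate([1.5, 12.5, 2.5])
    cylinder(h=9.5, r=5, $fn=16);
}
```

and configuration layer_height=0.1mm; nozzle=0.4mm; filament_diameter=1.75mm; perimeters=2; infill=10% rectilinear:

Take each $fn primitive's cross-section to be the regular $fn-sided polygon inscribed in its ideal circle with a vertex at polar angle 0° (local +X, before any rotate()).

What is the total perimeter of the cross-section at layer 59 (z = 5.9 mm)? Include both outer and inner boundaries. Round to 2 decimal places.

118.69 mm

At z = 5.9 mm: the cube is not intersected at this z (z outside [0, 3]); the cube at (1, 0) is present — its section is the full 16×29 rectangle (perimeter 90.00 mm); the cube at (-3, 16) (footprint 14×23.5) is included at this height (perimeter 75.00 mm); the r=5 cylinder at (1.5, 12.5) contributes a regular 16-gon of circumradius 5 (perimeter = 2·16·5.000·sin(180°/16) = 31.21 mm); Taking the union: the regions partially overlap (shared area 175.94 mm²), so the edge portions inside another operand are dropped and the merged outline is re-measured after clipping — boundary = 118.69 mm. Overall, the cross-section is a single solid region. Total boundary length (outer) = 118.69 mm.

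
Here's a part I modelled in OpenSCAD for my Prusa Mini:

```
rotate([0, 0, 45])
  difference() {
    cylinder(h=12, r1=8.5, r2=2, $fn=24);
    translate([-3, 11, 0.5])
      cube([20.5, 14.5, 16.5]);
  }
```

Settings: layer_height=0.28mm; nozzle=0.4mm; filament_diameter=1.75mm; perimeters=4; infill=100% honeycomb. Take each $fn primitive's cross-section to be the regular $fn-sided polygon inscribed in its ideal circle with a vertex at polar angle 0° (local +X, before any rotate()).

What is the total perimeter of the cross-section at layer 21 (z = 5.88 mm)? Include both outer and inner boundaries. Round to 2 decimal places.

At z = 5.88 mm: the cone contributes a regular 24-gon of circumradius 5.315 (interpolated between r1=8.5 and r2=2 at t=0.490) (perimeter = 2·24·5.315·sin(180°/24) = 33.30 mm); the cube at (-3, 11) (footprint 20.5×14.5) is included at this height (perimeter 70.00 mm); Taking the first minus the rest: starting from the cone, the 20.5×14.5 cube at (-3, 11) misses the remaining region (no effect) — boundary = 33.30 mm; (whole slice rotated 45° about Z — lengths, areas and connectivity unchanged). Overall, the cross-section is a single solid region. Total boundary length (outer) = 33.30 mm.

33.30 mm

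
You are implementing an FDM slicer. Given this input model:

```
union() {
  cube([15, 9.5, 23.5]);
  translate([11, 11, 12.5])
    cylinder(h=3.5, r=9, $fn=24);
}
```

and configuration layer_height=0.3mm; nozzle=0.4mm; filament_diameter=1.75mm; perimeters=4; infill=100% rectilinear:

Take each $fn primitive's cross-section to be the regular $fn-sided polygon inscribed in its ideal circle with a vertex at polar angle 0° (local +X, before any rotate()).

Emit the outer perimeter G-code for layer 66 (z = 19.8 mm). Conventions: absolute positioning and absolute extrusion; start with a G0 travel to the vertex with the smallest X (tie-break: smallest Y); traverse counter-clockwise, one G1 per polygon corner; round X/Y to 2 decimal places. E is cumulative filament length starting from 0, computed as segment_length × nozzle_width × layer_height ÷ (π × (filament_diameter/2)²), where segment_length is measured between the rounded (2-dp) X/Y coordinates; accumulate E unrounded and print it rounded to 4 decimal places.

At z = 19.8 mm: the cube is present — its section is the full 15×9.5 rectangle; the cylinder at (11, 11) is not intersected at this z (z outside [12.5, 16]); Combining (union): only the 15×9.5 cube is present, so the union is just that shape — 1 connected region. The outline is a single polygon with 4 vertices. Extrusion per mm of travel: 0.4 × 0.3 / (π × 0.875²) = 0.049890. Accumulating E over each segment gives final E = 2.4446.

G0 X0.00 Y0.00 Z19.80
G1 X15.00 Y0.00 E0.7484
G1 X15.00 Y9.50 E1.2223
G1 X0.00 Y9.50 E1.9707
G1 X0.00 Y0.00 E2.4446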